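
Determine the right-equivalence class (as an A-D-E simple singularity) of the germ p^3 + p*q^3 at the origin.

E_{7}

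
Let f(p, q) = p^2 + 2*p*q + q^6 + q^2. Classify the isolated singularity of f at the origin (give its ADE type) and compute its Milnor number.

Type A_{5}, Milnor number mu = 5.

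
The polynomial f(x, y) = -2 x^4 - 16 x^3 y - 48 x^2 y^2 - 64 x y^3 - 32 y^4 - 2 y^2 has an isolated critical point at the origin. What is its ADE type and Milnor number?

Type A_3, Milnor number mu = 3.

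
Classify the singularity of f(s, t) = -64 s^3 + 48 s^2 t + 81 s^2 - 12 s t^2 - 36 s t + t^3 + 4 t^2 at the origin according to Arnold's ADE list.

A_2

The Hessian of f at 0 is [[162, -36], [-36, 8]] with rank 1, so corank 1. A Groebner basis of the Jacobian ideal J(f) in C{s,t} is {t^2, s - 2*t/9}; counting standard monomials gives mu = 2. Corank 1: A-series; mu = 2 gives A_2.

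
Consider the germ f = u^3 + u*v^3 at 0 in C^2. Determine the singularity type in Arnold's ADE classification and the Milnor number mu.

The Hessian of f at 0 has rank 0. Corank 2; j^3 = u^3 is a perfect cube, so E-series; the 4-jet and mu = 7 give E_7.

Type E_{7}, Milnor number mu = 7.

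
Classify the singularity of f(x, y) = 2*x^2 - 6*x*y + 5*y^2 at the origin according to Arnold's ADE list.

The Hessian of f at 0 has rank 2. Corank 0: nondegenerate Morse point, so A_1.

A_{1}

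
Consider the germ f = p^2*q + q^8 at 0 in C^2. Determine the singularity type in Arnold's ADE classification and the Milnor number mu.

Type D_{9}, Milnor number mu = 9.

The Hessian of f at 0 is [[0, 0], [0, 0]] with rank 0, so corank 2. A Groebner basis of the Jacobian ideal J(f) in C{p,q} is {p^2/8 + q^7, p^3, p*q}; counting standard monomials gives mu = 9. Corank 2; j^3 = p^2*q has shape L^2 M (L != M), so D-series; mu = 9 gives D_9.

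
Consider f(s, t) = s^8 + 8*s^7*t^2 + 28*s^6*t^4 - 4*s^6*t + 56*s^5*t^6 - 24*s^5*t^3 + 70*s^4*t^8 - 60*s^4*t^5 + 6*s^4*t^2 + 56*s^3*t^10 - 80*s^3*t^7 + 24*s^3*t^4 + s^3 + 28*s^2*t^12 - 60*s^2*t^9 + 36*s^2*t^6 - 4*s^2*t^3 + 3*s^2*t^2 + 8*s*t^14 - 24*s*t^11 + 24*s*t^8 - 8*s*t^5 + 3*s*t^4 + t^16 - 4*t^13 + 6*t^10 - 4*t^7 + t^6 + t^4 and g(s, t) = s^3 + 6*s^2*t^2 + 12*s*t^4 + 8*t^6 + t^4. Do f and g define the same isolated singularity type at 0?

Yes.

The Hessian of f at 0 has rank 0. Corank 2; j^3 = s^3 is a perfect cube, so E-series; the 4-jet and mu = 6 give E_6. The Hessian of g at 0 has rank 0. Corank 2; j^3 = s^3 is a perfect cube, so E-series; the 4-jet and mu = 6 give E_6. Both have type E_6, hence right-equivalent.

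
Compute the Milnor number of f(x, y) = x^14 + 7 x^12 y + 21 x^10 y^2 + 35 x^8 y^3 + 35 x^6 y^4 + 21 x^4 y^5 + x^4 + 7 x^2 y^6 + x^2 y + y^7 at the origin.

8

The Hessian of f at 0 is [[0, 0], [0, 0]] with rank 0, so corank 2. A Groebner basis of the Jacobian ideal J(f) in C{x,y} is {x^2/7 + y^6, x^3, x*y}; counting standard monomials gives mu = 8. Corank 2; j^3 = x^2*y has shape L^2 M (L != M), so D-series; mu = 8 gives D_8.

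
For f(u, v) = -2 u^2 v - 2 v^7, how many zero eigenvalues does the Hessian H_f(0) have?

2

Hessian at 0 has rank 0.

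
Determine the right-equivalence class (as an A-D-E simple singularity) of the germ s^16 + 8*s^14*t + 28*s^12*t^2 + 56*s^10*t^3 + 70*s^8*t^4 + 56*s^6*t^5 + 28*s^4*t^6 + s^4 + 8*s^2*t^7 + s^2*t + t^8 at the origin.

D_{9}

The Hessian of f at 0 is [[0, 0], [0, 0]] with rank 0, so corank 2. A Groebner basis of the Jacobian ideal J(f) in C{s,t} is {s^2/8 + t^7, s^3, s*t}; counting standard monomials gives mu = 9. Corank 2; j^3 = s^2*t has shape L^2 M (L != M), so D-series; mu = 9 gives D_9.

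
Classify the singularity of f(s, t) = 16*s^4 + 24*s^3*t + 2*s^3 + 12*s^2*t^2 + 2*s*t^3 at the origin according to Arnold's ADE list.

E7

The Hessian of f at 0 has rank 0. Corank 2; j^3 = 2*s^3 is a perfect cube, so E-series; the 4-jet and mu = 7 give E_7.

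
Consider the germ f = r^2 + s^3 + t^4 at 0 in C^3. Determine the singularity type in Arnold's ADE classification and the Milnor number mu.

The Hessian of f at 0 is [[0, 0, 0], [0, 0, 0], [0, 0, 2]] with rank 1, so corank 2. A Groebner basis of the Jacobian ideal J(f) in C{s,t,r} is {t^3, s^2, r}; counting standard monomials gives mu = 6. Corank 2; j^3 = s^3 is a perfect cube, so E-series; the 4-jet and mu = 6 give E_6.

Type E_{6}, Milnor number mu = 6.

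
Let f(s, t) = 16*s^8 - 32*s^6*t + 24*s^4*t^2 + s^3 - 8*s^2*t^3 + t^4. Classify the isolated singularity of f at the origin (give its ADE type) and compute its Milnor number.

The Hessian of f at 0 is [[0, 0], [0, 0]] with rank 0, so corank 2. A Groebner basis of the Jacobian ideal J(f) in C{s,t} is {t^3, s^2}; counting standard monomials gives mu = 6. Corank 2; j^3 = s^3 is a perfect cube, so E-series; the 4-jet and mu = 6 give E_6.

Type E6, Milnor number mu = 6.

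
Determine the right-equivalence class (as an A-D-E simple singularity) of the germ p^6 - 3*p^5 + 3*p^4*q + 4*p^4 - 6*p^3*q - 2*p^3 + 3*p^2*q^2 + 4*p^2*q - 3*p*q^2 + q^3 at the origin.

D_4

The Hessian of f at 0 has rank 0. Corank 2; j^3 = -(p - q)*(2*p^2 - 2*p*q + q^2) splits into three distinct lines over C (the quadratic factor has nonzero discriminant), so D_4.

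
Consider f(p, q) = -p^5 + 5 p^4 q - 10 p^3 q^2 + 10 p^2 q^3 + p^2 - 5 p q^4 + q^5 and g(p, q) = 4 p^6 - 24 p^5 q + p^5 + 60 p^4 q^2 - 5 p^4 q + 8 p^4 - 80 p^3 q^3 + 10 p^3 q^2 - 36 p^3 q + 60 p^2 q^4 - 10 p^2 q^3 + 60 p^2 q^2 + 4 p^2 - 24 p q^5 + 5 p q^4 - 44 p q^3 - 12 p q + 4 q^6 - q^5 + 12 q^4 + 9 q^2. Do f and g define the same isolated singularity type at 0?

Yes.

The Hessian of f at 0 is [[2, 0], [0, 0]] with rank 1, so corank 1. A Groebner basis of the Jacobian ideal J(f) in C{p,q} is {q^4, p}; counting standard monomials gives mu = 4. Corank 1: A-series; mu = 4 gives A_4. The Hessian of g at 0 is [[8, -12], [-12, 18]] with rank 1, so corank 1. A Groebner basis of the Jacobian ideal J(g) in C{p,q} is {8*p + q^3 - 12*q, p^2 - 9*q^2/4, p*q - 3*q^2/2}; counting standard monomials gives mu = 4. Corank 1: A-series; mu = 4 gives A_4. Both have type A_4, hence right-equivalent.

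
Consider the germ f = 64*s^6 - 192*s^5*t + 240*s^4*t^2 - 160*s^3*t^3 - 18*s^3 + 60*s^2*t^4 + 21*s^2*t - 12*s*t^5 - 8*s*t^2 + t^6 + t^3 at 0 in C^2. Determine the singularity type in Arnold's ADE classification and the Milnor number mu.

The Hessian of f at 0 is [[0, 0], [0, 0]] with rank 0, so corank 2. A Groebner basis of the Jacobian ideal J(f) in C{s,t} is {243*s*t/4 + t^5 - 81*t^2/4, s*t^2 - t^3/3, s^2 - 5*s*t/6 + t^2/6}; counting standard monomials gives mu = 7. Corank 2; j^3 = -(2*s - t)*(3*s - t)^2 has shape L^2 M (L != M), so D-series; mu = 7 gives D_7.

Type D_7, Milnor number mu = 7.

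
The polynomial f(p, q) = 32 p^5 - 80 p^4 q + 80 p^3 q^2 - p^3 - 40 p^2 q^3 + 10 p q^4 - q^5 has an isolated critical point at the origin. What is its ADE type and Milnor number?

Type E8, Milnor number mu = 8.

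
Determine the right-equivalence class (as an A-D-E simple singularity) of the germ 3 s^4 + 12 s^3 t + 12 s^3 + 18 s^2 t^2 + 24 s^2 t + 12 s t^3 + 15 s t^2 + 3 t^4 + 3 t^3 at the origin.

D_{5}

The Hessian of f at 0 has rank 0. Corank 2; j^3 = 3*(s + t)*(2*s + t)^2 has shape L^2 M (L != M), so D-series; mu = 5 gives D_5.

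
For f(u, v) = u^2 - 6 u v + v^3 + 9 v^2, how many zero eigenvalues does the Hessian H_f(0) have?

1

Hessian at 0 has rank 1.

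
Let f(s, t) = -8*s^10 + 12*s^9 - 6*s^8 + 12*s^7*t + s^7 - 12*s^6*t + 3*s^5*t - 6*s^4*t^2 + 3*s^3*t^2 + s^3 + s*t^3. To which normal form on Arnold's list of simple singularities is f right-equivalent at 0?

The Hessian of f at 0 is [[0, 0], [0, 0]] with rank 0, so corank 2. A Groebner basis of the Jacobian ideal J(f) in C{s,t} is {s^3, s*t^2, 3*s^2 + t^3}; counting standard monomials gives mu = 7. Corank 2; j^3 = s^3 is a perfect cube, so E-series; the 4-jet and mu = 7 give E_7.

E_7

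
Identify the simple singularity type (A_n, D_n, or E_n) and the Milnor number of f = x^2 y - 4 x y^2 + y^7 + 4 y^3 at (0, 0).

Type D_{8}, Milnor number mu = 8.

The Hessian of f at 0 has rank 0. Corank 2; j^3 = y*(x - 2*y)^2 has shape L^2 M (L != M), so D-series; mu = 8 gives D_8.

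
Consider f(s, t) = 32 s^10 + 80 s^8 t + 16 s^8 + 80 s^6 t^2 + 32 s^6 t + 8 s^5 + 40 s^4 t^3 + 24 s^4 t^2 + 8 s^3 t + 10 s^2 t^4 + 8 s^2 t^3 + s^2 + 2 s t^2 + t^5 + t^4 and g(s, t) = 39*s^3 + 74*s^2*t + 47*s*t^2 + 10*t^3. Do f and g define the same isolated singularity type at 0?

No.

The Hessian of f at 0 is [[2, 0], [0, 0]] with rank 1, so corank 1. A Groebner basis of the Jacobian ideal J(f) in C{s,t} is {s^2, s + t^2}; counting standard monomials gives mu = 4. Corank 1: A-series; mu = 4 gives A_4. The Hessian of g at 0 is [[0, 0], [0, 0]] with rank 0, so corank 2. A Groebner basis of the Jacobian ideal J(g) in C{s,t} is {t^3, s^2 - 11*t^2/23, s*t + 16*t^2/23}; counting standard monomials gives mu = 4. Corank 2; j^3 = (3*s + 2*t)*(13*s^2 + 16*s*t + 5*t^2) splits into three distinct lines over C (the quadratic factor has nonzero discriminant), so D_4. f is A_4 but g is D_4, hence not right-equivalent.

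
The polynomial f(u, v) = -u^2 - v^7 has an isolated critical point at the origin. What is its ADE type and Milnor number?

The Hessian of f at 0 is [[-2, 0], [0, 0]] with rank 1, so corank 1. A Groebner basis of the Jacobian ideal J(f) in C{u,v} is {v^6, u}; counting standard monomials gives mu = 6. Corank 1: A-series; mu = 6 gives A_6.

Type A_6, Milnor number mu = 6.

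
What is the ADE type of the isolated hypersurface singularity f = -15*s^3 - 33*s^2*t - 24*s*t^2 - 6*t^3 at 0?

D_{4}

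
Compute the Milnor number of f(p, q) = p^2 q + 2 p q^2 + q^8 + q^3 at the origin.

9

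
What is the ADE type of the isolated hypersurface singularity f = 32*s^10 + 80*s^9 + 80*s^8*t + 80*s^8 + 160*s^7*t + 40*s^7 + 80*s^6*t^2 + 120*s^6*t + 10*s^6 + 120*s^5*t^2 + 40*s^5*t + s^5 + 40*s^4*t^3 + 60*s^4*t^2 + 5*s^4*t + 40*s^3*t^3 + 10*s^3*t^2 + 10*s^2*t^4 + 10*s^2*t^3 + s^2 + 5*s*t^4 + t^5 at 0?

The Hessian of f at 0 is [[2, 0], [0, 0]] with rank 1, so corank 1. A Groebner basis of the Jacobian ideal J(f) in C{s,t} is {t^4, s}; counting standard monomials gives mu = 4. Corank 1: A-series; mu = 4 gives A_4.

A_4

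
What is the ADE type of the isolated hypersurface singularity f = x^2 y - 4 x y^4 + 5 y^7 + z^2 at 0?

D_{8}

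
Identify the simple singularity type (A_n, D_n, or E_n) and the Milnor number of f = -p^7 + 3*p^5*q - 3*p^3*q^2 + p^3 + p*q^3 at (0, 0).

The Hessian of f at 0 is [[0, 0], [0, 0]] with rank 0, so corank 2. A Groebner basis of the Jacobian ideal J(f) in C{p,q} is {p^3, p*q^2, 3*p^2 + q^3}; counting standard monomials gives mu = 7. Corank 2; j^3 = p^3 is a perfect cube, so E-series; the 4-jet and mu = 7 give E_7.

Type E7, Milnor number mu = 7.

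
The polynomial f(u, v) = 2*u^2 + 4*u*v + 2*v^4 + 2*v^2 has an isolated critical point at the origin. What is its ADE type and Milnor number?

The Hessian of f at 0 has rank 1. Corank 1: A-series; mu = 3 gives A_3.

Type A_3, Milnor number mu = 3.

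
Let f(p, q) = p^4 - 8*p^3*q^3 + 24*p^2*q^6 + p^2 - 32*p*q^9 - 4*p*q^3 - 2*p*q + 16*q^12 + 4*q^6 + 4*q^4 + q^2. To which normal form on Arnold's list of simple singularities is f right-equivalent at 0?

The Hessian of f at 0 has rank 1. Corank 1: A-series; mu = 3 gives A_3.

A_3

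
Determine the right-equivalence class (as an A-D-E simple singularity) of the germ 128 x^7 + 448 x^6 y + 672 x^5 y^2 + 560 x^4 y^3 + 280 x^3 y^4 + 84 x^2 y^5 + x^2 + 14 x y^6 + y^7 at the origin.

A_6

The Hessian of f at 0 has rank 1. Corank 1: A-series; mu = 6 gives A_6.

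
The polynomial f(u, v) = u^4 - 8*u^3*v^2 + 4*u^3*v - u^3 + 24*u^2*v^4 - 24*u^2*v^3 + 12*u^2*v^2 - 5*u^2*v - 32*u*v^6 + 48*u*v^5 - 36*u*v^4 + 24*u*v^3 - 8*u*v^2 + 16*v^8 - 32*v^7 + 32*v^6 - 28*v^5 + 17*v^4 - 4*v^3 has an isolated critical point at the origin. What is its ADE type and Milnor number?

The Hessian of f at 0 has rank 0. Corank 2; j^3 = -(u + v)*(u + 2*v)^2 has shape L^2 M (L != M), so D-series; mu = 5 gives D_5.

Type D_5, Milnor number mu = 5.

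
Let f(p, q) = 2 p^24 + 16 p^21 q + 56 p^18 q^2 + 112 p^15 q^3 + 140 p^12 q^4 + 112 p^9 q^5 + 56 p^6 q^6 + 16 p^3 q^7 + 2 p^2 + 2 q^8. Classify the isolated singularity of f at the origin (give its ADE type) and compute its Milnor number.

Type A_{7}, Milnor number mu = 7.

The Hessian of f at 0 is [[4, 0], [0, 0]] with rank 1, so corank 1. A Groebner basis of the Jacobian ideal J(f) in C{p,q} is {q^7, p}; counting standard monomials gives mu = 7. Corank 1: A-series; mu = 7 gives A_7.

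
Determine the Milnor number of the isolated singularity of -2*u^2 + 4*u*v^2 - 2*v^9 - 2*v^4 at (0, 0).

8

The Hessian of f at 0 has rank 1. Corank 1: A-series; mu = 8 gives A_8.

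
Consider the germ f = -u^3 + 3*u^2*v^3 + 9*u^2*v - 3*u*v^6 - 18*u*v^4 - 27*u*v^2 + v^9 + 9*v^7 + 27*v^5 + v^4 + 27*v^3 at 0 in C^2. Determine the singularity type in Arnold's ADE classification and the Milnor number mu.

Type E6, Milnor number mu = 6.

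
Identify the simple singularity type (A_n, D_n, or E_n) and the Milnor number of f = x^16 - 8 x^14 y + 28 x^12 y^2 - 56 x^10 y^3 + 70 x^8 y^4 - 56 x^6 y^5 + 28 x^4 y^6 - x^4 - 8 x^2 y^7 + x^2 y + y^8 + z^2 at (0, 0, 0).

Type D_9, Milnor number mu = 9.

The Hessian of f at 0 has rank 1. Corank 2; j^3 = x^2*y has shape L^2 M (L != M), so D-series; mu = 9 gives D_9.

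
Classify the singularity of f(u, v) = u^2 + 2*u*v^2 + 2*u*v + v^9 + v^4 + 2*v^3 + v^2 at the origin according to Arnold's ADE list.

A_8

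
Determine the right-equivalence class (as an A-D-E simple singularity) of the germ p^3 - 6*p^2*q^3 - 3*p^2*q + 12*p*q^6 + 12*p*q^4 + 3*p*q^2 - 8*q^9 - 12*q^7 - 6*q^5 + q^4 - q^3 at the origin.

The Hessian of f at 0 has rank 0. Corank 2; j^3 = (p - q)^3 is a perfect cube, so E-series; the 4-jet and mu = 6 give E_6.

E6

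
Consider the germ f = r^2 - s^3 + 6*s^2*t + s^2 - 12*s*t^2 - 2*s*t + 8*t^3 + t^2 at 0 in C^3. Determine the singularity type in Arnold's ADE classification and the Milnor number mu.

Type A_2, Milnor number mu = 2.

The Hessian of f at 0 is [[2, -2, 0], [-2, 2, 0], [0, 0, 2]] with rank 2, so corank 1. A Groebner basis of the Jacobian ideal J(f) in C{s,t,r} is {t^2, s - t, r}; counting standard monomials gives mu = 2. Corank 1: A-series; mu = 2 gives A_2.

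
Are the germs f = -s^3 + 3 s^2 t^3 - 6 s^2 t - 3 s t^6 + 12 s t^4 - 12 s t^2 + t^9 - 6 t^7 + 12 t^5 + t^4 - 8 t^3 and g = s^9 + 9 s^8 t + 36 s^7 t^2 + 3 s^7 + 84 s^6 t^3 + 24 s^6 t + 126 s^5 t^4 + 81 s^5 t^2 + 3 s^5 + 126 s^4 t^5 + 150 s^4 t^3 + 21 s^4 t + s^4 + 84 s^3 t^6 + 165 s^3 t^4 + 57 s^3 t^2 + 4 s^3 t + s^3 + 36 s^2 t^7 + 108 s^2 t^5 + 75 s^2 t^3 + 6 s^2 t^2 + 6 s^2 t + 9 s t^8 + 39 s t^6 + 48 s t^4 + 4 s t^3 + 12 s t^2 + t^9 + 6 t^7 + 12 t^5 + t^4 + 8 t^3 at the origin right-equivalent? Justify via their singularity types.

The Hessian of f at 0 is [[0, 0], [0, 0]] with rank 0, so corank 2. A Groebner basis of the Jacobian ideal J(f) in C{s,t} is {t^3, s^2 + 4*s*t + 4*t^2}; counting standard monomials gives mu = 6. Corank 2; j^3 = -(s + 2*t)^3 is a perfect cube, so E-series; the 4-jet and mu = 6 give E_6. The Hessian of g at 0 is [[0, 0], [0, 0]] with rank 0, so corank 2. A Groebner basis of the Jacobian ideal J(g) in C{s,t} is {t^4, s*t^2 + 5*t^3/3, s^2 + 4*s*t + 4*t^2}; counting standard monomials gives mu = 6. Corank 2; j^3 = (s + 2*t)^3 is a perfect cube, so E-series; the 4-jet and mu = 6 give E_6. Both have type E_6, hence right-equivalent.

Yes.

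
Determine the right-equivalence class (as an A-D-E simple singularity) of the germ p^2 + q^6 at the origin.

A_{5}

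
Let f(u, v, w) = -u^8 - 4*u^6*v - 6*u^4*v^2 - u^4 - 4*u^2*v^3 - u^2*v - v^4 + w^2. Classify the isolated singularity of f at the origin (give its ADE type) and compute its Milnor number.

Type D_{5}, Milnor number mu = 5.

The Hessian of f at 0 has rank 1. Corank 2; j^3 = -u^2*v has shape L^2 M (L != M), so D-series; mu = 5 gives D_5.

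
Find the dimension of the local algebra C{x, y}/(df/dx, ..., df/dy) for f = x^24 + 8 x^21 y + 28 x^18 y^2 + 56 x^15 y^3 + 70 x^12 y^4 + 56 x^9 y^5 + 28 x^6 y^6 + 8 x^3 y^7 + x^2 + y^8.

The Hessian of f at 0 is [[2, 0], [0, 0]] with rank 1, so corank 1. A Groebner basis of the Jacobian ideal J(f) in C{x,y} is {y^7, x}; counting standard monomials gives mu = 7. Corank 1: A-series; mu = 7 gives A_7.

7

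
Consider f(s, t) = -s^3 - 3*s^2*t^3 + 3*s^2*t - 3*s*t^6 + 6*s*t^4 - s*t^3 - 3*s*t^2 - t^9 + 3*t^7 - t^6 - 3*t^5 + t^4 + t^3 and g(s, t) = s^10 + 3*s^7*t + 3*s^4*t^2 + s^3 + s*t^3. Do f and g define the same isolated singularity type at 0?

Yes.

The Hessian of f at 0 has rank 0. Corank 2; j^3 = -(s - t)^3 is a perfect cube, so E-series; the 4-jet and mu = 7 give E_7. The Hessian of g at 0 has rank 0. Corank 2; j^3 = s^3 is a perfect cube, so E-series; the 4-jet and mu = 7 give E_7. Both have type E_7, hence right-equivalent.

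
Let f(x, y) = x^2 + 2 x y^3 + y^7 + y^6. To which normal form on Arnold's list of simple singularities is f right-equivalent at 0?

A_{6}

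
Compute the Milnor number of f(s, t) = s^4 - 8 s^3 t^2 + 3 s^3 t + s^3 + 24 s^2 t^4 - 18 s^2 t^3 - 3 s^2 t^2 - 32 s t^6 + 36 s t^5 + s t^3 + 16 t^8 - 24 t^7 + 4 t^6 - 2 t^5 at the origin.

7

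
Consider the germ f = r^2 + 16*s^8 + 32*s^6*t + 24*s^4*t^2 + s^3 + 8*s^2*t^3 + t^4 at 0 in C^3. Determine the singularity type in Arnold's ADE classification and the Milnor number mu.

Type E_{6}, Milnor number mu = 6.

The Hessian of f at 0 has rank 1. Corank 2; j^3 = s^3 is a perfect cube, so E-series; the 4-jet and mu = 6 give E_6.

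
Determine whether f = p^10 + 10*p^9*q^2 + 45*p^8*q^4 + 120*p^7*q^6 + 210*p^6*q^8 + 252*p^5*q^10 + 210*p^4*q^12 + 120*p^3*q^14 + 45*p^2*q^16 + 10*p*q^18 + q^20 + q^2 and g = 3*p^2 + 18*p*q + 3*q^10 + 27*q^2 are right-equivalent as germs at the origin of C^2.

The Hessian of f at 0 has rank 1. Corank 1: A-series; mu = 9 gives A_9. The Hessian of g at 0 has rank 1. Corank 1: A-series; mu = 9 gives A_9. Both have type A_9, hence right-equivalent.

Yes.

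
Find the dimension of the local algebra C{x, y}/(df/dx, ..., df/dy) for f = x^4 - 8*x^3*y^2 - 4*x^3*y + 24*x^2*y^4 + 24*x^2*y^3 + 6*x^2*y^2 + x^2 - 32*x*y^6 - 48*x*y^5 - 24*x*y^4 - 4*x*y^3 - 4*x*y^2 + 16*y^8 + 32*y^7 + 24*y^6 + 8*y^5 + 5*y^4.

3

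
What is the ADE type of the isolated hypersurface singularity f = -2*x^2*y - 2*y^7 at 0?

D_8

The Hessian of f at 0 is [[0, 0], [0, 0]] with rank 0, so corank 2. A Groebner basis of the Jacobian ideal J(f) in C{x,y} is {x^2/7 + y^6, x^3, x*y}; counting standard monomials gives mu = 8. Corank 2; j^3 = -2*x^2*y has shape L^2 M (L != M), so D-series; mu = 8 gives D_8.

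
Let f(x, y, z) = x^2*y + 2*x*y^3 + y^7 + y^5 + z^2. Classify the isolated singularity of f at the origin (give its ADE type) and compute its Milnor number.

The Hessian of f at 0 has rank 1. Corank 2; j^3 = x^2*y has shape L^2 M (L != M), so D-series; mu = 8 gives D_8.

Type D_8, Milnor number mu = 8.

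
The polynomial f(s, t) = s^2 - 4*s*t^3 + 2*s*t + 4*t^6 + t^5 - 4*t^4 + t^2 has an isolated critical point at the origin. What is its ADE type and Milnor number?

Type A_4, Milnor number mu = 4.

The Hessian of f at 0 has rank 1. Corank 1: A-series; mu = 4 gives A_4.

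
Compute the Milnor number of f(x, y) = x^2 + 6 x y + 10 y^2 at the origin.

1

The Hessian of f at 0 has rank 2. Corank 0: nondegenerate Morse point, so A_1.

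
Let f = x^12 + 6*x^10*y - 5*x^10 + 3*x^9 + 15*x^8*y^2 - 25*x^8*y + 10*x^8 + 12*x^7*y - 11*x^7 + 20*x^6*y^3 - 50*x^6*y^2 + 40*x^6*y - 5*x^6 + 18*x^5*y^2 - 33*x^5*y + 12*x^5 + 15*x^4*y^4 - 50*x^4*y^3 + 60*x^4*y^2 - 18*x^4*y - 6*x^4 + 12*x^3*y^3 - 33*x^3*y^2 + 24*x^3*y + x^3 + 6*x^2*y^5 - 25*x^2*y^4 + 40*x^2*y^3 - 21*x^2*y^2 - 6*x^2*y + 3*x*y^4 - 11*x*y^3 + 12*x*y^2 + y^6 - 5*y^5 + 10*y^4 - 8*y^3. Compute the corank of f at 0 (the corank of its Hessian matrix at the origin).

2

Hessian at 0 has rank 0.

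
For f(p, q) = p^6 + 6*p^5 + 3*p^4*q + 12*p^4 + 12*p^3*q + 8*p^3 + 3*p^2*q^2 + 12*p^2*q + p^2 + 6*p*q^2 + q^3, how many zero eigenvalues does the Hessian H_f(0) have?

Hessian at 0 has rank 1.

1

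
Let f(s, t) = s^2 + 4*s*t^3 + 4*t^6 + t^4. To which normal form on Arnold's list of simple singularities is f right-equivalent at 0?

The Hessian of f at 0 has rank 1. Corank 1: A-series; mu = 3 gives A_3.

A3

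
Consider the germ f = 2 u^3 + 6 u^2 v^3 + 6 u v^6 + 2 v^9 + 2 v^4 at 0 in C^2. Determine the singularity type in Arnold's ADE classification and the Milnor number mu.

Type E6, Milnor number mu = 6.

The Hessian of f at 0 has rank 0. Corank 2; j^3 = 2*u^3 is a perfect cube, so E-series; the 4-jet and mu = 6 give E_6.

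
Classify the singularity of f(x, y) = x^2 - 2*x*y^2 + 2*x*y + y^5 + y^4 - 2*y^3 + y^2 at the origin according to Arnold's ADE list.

A_{4}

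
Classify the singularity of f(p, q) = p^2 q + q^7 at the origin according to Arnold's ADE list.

D8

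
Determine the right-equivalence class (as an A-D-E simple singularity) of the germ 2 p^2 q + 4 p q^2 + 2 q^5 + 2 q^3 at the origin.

D_{6}

The Hessian of f at 0 is [[0, 0], [0, 0]] with rank 0, so corank 2. A Groebner basis of the Jacobian ideal J(f) in C{p,q} is {p^2/5 + q^4 - q^2/5, p^3 + q^3, p*q + q^2}; counting standard monomials gives mu = 6. Corank 2; j^3 = 2*q*(p + q)^2 has shape L^2 M (L != M), so D-series; mu = 6 gives D_6.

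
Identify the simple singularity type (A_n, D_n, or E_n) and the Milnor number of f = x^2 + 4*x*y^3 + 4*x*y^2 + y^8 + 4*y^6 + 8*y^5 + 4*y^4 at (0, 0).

The Hessian of f at 0 has rank 1. Corank 1: A-series; mu = 7 gives A_7.

Type A_{7}, Milnor number mu = 7.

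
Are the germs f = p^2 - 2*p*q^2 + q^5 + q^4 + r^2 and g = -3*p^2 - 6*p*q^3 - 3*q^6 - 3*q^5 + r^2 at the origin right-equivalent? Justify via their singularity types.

The Hessian of f at 0 has rank 2. Corank 1: A-series; mu = 4 gives A_4. The Hessian of g at 0 has rank 2. Corank 1: A-series; mu = 4 gives A_4. Both have type A_4, hence right-equivalent.

Yes.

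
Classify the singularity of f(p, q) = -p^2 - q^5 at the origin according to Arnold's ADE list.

The Hessian of f at 0 has rank 1. Corank 1: A-series; mu = 4 gives A_4.

A_4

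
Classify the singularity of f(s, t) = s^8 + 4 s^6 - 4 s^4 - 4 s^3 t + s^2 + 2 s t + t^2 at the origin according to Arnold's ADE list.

A_7

The Hessian of f at 0 has rank 1. Corank 1: A-series; mu = 7 gives A_7.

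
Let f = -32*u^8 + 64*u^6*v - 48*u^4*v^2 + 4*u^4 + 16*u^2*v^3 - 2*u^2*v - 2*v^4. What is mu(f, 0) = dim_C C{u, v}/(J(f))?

5

The Hessian of f at 0 has rank 0. Corank 2; j^3 = -2*u^2*v has shape L^2 M (L != M), so D-series; mu = 5 gives D_5.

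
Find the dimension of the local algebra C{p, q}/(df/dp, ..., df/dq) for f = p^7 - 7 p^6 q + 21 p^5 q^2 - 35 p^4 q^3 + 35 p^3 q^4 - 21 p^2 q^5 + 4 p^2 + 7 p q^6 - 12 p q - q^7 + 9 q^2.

The Hessian of f at 0 has rank 1. Corank 1: A-series; mu = 6 gives A_6.

6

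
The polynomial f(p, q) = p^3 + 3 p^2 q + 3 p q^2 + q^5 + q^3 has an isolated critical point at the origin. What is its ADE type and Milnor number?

The Hessian of f at 0 has rank 0. Corank 2; j^3 = (p + q)^3 is a perfect cube, so E-series; the 5-jet and mu = 8 give E_8.

Type E_{8}, Milnor number mu = 8.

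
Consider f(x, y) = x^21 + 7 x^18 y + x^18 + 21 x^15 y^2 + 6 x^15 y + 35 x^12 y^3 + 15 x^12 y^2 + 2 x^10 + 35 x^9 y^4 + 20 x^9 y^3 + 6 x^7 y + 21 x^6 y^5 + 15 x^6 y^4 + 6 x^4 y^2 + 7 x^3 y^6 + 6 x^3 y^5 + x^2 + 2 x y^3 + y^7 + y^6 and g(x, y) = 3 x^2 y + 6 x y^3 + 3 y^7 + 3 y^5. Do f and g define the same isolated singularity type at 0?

The Hessian of f at 0 has rank 1. Corank 1: A-series; mu = 6 gives A_6. The Hessian of g at 0 has rank 0. Corank 2; j^3 = 3*x^2*y has shape L^2 M (L != M), so D-series; mu = 8 gives D_8. f is A_6 but g is D_8, hence not right-equivalent.

No.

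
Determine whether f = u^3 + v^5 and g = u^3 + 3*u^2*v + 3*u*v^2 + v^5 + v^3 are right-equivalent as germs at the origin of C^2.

Yes.

The Hessian of f at 0 has rank 0. Corank 2; j^3 = u^3 is a perfect cube, so E-series; the 5-jet and mu = 8 give E_8. The Hessian of g at 0 has rank 0. Corank 2; j^3 = (u + v)^3 is a perfect cube, so E-series; the 5-jet and mu = 8 give E_8. Both have type E_8, hence right-equivalent.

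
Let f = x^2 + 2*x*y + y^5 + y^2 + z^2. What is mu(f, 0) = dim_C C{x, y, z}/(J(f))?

4

The Hessian of f at 0 is [[2, 2, 0], [2, 2, 0], [0, 0, 2]] with rank 2, so corank 1. A Groebner basis of the Jacobian ideal J(f) in C{x,y,z} is {y^4, x + y, z}; counting standard monomials gives mu = 4. Corank 1: A-series; mu = 4 gives A_4.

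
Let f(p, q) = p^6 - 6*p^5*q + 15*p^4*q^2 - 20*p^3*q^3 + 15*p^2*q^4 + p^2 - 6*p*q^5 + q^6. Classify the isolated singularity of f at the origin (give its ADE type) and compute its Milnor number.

The Hessian of f at 0 has rank 1. Corank 1: A-series; mu = 5 gives A_5.

Type A_5, Milnor number mu = 5.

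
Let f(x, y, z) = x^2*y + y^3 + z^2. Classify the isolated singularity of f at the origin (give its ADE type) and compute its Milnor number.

Type D4, Milnor number mu = 4.

The Hessian of f at 0 has rank 1. Corank 2; j^3 = y*(x^2 + y^2) splits into three distinct lines over C (the quadratic factor has nonzero discriminant), so D_4.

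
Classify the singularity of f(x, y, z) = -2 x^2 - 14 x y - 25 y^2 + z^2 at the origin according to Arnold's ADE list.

The Hessian of f at 0 is [[-4, -14, 0], [-14, -50, 0], [0, 0, 2]] with rank 3, so corank 0. A Groebner basis of the Jacobian ideal J(f) in C{x,y,z} is {x, y, z}; counting standard monomials gives mu = 1. Corank 0: nondegenerate Morse point, so A_1.

A_1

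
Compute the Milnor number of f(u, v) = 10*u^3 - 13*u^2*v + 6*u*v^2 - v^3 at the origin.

The Hessian of f at 0 has rank 0. Corank 2; j^3 = (2*u - v)*(5*u^2 - 4*u*v + v^2) splits into three distinct lines over C (the quadratic factor has nonzero discriminant), so D_4.

4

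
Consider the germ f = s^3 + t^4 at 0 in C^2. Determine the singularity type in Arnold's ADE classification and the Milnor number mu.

Type E_{6}, Milnor number mu = 6.

The Hessian of f at 0 is [[0, 0], [0, 0]] with rank 0, so corank 2. A Groebner basis of the Jacobian ideal J(f) in C{s,t} is {t^3, s^2}; counting standard monomials gives mu = 6. Corank 2; j^3 = s^3 is a perfect cube, so E-series; the 4-jet and mu = 6 give E_6.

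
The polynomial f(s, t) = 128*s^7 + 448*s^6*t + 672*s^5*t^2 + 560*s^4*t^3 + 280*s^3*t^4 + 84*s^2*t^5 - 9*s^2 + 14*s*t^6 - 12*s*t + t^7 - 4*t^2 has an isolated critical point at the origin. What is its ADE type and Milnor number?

Type A_6, Milnor number mu = 6.

The Hessian of f at 0 is [[-18, -12], [-12, -8]] with rank 1, so corank 1. A Groebner basis of the Jacobian ideal J(f) in C{s,t} is {t^6, s + 2*t/3}; counting standard monomials gives mu = 6. Corank 1: A-series; mu = 6 gives A_6.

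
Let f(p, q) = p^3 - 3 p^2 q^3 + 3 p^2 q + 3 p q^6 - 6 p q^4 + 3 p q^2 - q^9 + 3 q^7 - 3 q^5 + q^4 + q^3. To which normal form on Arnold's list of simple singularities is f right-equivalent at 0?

The Hessian of f at 0 has rank 0. Corank 2; j^3 = (p + q)^3 is a perfect cube, so E-series; the 4-jet and mu = 6 give E_6.

E_{6}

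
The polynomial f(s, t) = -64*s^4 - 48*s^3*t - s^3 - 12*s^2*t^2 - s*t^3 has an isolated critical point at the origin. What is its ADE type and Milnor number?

Type E_{7}, Milnor number mu = 7.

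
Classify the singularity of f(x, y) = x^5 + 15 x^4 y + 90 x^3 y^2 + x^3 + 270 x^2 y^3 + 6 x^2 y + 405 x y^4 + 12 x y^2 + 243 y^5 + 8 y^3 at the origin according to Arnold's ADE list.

E_{8}

The Hessian of f at 0 has rank 0. Corank 2; j^3 = (x + 2*y)^3 is a perfect cube, so E-series; the 5-jet and mu = 8 give E_8.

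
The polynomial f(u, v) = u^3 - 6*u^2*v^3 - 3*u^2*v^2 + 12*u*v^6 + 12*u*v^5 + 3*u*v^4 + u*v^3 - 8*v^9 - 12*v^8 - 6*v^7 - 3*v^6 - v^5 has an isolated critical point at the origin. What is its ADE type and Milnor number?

Type E7, Milnor number mu = 7.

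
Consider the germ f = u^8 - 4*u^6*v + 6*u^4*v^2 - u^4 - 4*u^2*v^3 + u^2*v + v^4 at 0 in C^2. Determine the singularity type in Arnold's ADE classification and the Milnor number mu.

Type D_5, Milnor number mu = 5.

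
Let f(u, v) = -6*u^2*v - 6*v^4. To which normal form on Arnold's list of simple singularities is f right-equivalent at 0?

D5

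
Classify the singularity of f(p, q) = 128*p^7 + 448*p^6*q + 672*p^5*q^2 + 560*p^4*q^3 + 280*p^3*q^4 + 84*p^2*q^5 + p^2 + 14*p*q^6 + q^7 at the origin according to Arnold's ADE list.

The Hessian of f at 0 is [[2, 0], [0, 0]] with rank 1, so corank 1. A Groebner basis of the Jacobian ideal J(f) in C{p,q} is {q^6, p}; counting standard monomials gives mu = 6. Corank 1: A-series; mu = 6 gives A_6.

A_6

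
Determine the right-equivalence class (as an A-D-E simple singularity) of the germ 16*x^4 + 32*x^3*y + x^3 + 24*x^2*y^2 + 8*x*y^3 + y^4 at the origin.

E6

The Hessian of f at 0 is [[0, 0], [0, 0]] with rank 0, so corank 2. A Groebner basis of the Jacobian ideal J(f) in C{x,y} is {y^4, x*y^2 + y^3/6, x^2}; counting standard monomials gives mu = 6. Corank 2; j^3 = x^3 is a perfect cube, so E-series; the 4-jet and mu = 6 give E_6.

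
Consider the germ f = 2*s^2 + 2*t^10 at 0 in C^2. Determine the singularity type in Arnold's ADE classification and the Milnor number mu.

Type A_9, Milnor number mu = 9.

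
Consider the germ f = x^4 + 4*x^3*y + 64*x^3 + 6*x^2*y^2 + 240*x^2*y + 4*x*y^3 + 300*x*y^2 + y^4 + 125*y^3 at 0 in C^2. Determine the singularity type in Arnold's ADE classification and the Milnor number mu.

Type E_6, Milnor number mu = 6.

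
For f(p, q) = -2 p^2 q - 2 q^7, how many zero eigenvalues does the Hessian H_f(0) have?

2

Hessian at 0 has rank 0.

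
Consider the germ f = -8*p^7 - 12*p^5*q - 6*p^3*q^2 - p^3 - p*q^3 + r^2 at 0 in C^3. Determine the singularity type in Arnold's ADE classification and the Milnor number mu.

The Hessian of f at 0 has rank 1. Corank 2; j^3 = -p^3 is a perfect cube, so E-series; the 4-jet and mu = 7 give E_7.

Type E_7, Milnor number mu = 7.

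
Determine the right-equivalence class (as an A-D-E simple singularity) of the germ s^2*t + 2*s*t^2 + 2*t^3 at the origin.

The Hessian of f at 0 has rank 0. Corank 2; j^3 = t*(s^2 + 2*s*t + 2*t^2) splits into three distinct lines over C (the quadratic factor has nonzero discriminant), so D_4.

D_{4}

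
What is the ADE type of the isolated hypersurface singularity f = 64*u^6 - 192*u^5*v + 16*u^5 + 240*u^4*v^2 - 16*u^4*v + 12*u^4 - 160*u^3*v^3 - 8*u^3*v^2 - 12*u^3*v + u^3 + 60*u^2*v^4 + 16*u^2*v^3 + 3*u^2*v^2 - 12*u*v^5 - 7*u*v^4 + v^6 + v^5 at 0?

E_{8}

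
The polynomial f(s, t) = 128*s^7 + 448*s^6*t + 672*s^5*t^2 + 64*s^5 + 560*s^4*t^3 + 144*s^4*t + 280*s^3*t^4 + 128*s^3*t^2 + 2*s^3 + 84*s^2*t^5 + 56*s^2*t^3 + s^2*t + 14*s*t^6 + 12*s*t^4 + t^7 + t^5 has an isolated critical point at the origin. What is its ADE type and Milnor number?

Type D6, Milnor number mu = 6.

The Hessian of f at 0 has rank 0. Corank 2; j^3 = s^2*(2*s + t) has shape L^2 M (L != M), so D-series; mu = 6 gives D_6.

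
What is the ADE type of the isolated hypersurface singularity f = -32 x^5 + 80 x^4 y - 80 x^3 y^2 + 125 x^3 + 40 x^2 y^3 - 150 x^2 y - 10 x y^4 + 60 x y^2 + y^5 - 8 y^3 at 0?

E8

The Hessian of f at 0 has rank 0. Corank 2; j^3 = (5*x - 2*y)^3 is a perfect cube, so E-series; the 5-jet and mu = 8 give E_8.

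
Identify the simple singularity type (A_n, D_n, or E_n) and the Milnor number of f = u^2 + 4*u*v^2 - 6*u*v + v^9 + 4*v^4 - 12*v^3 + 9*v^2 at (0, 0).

Type A_8, Milnor number mu = 8.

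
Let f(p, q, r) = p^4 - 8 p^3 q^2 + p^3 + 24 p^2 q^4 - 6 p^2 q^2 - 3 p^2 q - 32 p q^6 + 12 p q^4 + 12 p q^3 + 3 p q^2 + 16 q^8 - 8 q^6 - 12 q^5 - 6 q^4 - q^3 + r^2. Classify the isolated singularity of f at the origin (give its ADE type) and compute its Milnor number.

The Hessian of f at 0 has rank 1. Corank 2; j^3 = (p - q)^3 is a perfect cube, so E-series; the 4-jet and mu = 6 give E_6.

Type E_{6}, Milnor number mu = 6.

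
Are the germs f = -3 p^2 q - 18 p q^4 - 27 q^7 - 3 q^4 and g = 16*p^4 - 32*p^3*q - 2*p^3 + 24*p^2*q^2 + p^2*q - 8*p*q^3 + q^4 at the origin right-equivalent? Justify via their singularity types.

Yes.

The Hessian of f at 0 has rank 0. Corank 2; j^3 = -3*p^2*q has shape L^2 M (L != M), so D-series; mu = 5 gives D_5. The Hessian of g at 0 has rank 0. Corank 2; j^3 = -p^2*(2*p - q) has shape L^2 M (L != M), so D-series; mu = 5 gives D_5. Both have type D_5, hence right-equivalent.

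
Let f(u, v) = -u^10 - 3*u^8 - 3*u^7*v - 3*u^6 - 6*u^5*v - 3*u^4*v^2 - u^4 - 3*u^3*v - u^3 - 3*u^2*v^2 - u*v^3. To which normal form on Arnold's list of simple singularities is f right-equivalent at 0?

E_{7}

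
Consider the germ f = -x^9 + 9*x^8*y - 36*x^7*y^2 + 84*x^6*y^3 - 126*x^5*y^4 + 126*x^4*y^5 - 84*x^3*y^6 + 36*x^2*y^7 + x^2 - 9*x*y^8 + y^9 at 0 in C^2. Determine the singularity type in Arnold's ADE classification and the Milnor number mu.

Type A_{8}, Milnor number mu = 8.

The Hessian of f at 0 has rank 1. Corank 1: A-series; mu = 8 gives A_8.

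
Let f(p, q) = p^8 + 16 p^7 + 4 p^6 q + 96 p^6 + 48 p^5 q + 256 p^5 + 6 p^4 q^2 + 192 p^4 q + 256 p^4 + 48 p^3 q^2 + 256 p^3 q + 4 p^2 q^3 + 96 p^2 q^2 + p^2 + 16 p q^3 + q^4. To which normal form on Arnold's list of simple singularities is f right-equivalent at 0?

The Hessian of f at 0 has rank 1. Corank 1: A-series; mu = 3 gives A_3.

A_3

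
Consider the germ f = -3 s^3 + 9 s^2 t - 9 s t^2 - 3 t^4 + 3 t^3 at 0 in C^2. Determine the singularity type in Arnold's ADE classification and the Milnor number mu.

The Hessian of f at 0 is [[0, 0], [0, 0]] with rank 0, so corank 2. A Groebner basis of the Jacobian ideal J(f) in C{s,t} is {t^3, s^2 - 2*s*t + t^2}; counting standard monomials gives mu = 6. Corank 2; j^3 = -3*(s - t)^3 is a perfect cube, so E-series; the 4-jet and mu = 6 give E_6.

Type E_6, Milnor number mu = 6.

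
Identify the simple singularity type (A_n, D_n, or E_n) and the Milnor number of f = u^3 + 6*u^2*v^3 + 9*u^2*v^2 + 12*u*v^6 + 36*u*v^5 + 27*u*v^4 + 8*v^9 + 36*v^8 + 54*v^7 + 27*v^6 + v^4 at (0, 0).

The Hessian of f at 0 is [[0, 0], [0, 0]] with rank 0, so corank 2. A Groebner basis of the Jacobian ideal J(f) in C{u,v} is {u^3, u^2*v, u^2/6 + u*v^2, v^3}; counting standard monomials gives mu = 6. Corank 2; j^3 = u^3 is a perfect cube, so E-series; the 4-jet and mu = 6 give E_6.

Type E_6, Milnor number mu = 6.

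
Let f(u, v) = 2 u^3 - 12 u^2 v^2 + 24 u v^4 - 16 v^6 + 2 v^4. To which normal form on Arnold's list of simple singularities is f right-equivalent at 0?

E_6

The Hessian of f at 0 has rank 0. Corank 2; j^3 = 2*u^3 is a perfect cube, so E-series; the 4-jet and mu = 6 give E_6.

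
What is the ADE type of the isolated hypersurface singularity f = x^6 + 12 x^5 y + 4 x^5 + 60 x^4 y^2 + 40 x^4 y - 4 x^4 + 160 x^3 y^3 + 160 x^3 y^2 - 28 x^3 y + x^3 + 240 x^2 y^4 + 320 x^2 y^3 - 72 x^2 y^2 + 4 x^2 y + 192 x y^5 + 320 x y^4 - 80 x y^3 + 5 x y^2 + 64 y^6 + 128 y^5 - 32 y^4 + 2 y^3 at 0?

D7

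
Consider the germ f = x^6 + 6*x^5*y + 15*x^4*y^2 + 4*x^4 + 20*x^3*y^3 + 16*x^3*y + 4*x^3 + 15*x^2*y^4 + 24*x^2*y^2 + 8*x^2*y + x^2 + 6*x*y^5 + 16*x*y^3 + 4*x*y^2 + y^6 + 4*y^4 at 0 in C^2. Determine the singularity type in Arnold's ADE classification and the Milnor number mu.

Type A_{5}, Milnor number mu = 5.

The Hessian of f at 0 has rank 1. Corank 1: A-series; mu = 5 gives A_5.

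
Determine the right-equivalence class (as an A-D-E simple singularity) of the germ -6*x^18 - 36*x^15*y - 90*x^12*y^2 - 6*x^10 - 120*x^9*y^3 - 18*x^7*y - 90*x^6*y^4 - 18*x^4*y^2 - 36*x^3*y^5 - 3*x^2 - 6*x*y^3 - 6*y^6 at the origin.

The Hessian of f at 0 has rank 1. Corank 1: A-series; mu = 5 gives A_5.

A_5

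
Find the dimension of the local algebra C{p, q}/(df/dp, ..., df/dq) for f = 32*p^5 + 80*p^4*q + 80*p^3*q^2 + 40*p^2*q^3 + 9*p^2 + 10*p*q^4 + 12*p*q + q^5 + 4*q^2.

4

The Hessian of f at 0 has rank 1. Corank 1: A-series; mu = 4 gives A_4.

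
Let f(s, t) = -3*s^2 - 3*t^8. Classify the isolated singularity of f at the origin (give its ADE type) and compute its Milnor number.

Type A_{7}, Milnor number mu = 7.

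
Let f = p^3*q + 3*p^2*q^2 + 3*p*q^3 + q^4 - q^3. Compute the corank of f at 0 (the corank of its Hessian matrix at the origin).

Hessian at 0 has rank 0.

2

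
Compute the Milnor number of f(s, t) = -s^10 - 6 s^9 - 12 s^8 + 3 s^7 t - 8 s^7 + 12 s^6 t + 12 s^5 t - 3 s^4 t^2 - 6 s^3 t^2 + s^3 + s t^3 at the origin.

7

The Hessian of f at 0 is [[0, 0], [0, 0]] with rank 0, so corank 2. A Groebner basis of the Jacobian ideal J(f) in C{s,t} is {s^3, s*t^2, 3*s^2 + t^3}; counting standard monomials gives mu = 7. Corank 2; j^3 = s^3 is a perfect cube, so E-series; the 4-jet and mu = 7 give E_7.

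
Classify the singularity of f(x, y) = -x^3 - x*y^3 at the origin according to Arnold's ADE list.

The Hessian of f at 0 is [[0, 0], [0, 0]] with rank 0, so corank 2. A Groebner basis of the Jacobian ideal J(f) in C{x,y} is {x^3, x*y^2, 3*x^2 + y^3}; counting standard monomials gives mu = 7. Corank 2; j^3 = -x^3 is a perfect cube, so E-series; the 4-jet and mu = 7 give E_7.

E_7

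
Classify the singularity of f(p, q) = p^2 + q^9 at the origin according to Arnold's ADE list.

A8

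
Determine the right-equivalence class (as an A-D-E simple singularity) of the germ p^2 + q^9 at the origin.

A_{8}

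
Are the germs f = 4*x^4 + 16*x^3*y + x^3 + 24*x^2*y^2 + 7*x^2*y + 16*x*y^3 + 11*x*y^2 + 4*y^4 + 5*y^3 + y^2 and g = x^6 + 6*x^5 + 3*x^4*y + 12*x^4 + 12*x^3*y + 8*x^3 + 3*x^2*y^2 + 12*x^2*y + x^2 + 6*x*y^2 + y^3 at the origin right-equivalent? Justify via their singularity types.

Yes.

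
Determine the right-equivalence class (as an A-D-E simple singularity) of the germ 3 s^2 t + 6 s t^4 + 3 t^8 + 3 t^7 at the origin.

D9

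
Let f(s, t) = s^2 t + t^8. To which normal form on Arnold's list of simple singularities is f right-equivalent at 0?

D_9

The Hessian of f at 0 has rank 0. Corank 2; j^3 = s^2*t has shape L^2 M (L != M), so D-series; mu = 9 gives D_9.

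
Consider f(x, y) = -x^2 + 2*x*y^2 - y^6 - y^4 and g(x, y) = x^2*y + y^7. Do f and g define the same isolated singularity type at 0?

The Hessian of f at 0 has rank 1. Corank 1: A-series; mu = 5 gives A_5. The Hessian of g at 0 has rank 0. Corank 2; j^3 = x^2*y has shape L^2 M (L != M), so D-series; mu = 8 gives D_8. f is A_5 but g is D_8, hence not right-equivalent.

No.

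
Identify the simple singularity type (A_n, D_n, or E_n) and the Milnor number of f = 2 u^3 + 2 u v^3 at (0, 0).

The Hessian of f at 0 has rank 0. Corank 2; j^3 = 2*u^3 is a perfect cube, so E-series; the 4-jet and mu = 7 give E_7.

Type E_{7}, Milnor number mu = 7.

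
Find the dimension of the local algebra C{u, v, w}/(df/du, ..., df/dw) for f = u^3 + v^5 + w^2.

8

The Hessian of f at 0 has rank 1. Corank 2; j^3 = u^3 is a perfect cube, so E-series; the 5-jet and mu = 8 give E_8.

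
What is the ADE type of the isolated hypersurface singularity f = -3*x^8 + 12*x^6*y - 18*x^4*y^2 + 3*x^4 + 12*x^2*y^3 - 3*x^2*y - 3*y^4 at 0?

D_{5}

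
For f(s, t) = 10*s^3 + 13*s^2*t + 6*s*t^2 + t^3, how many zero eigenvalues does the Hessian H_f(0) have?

The Hessian at 0 is [[0, 0], [0, 0]] of rank 0; hence corank 2.

2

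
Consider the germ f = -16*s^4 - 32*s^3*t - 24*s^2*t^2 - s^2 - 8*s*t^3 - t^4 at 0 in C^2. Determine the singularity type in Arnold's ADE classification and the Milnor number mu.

Type A_3, Milnor number mu = 3.

The Hessian of f at 0 is [[-2, 0], [0, 0]] with rank 1, so corank 1. A Groebner basis of the Jacobian ideal J(f) in C{s,t} is {t^3, s}; counting standard monomials gives mu = 3. Corank 1: A-series; mu = 3 gives A_3.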